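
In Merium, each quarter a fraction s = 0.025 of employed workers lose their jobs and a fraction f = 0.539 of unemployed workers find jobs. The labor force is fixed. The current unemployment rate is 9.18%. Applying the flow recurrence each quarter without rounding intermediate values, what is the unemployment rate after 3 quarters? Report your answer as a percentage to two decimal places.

Unemployment rate after three quarters ≈ 4.83%.

With a fixed labor force, u_{t+1} = u_t + s·(1−u_t) − f·u_t = u_t·(1−s−f) + s.
Here 1−s−f = 0.436 and s = 0.025.
u_1 = 0.091800 × 0.436 + 0.025 = 0.065025.
u_2 = 0.065025 × 0.436 + 0.025 = 0.053351.
u_3 = 0.053351 × 0.436 + 0.025 = 0.048261.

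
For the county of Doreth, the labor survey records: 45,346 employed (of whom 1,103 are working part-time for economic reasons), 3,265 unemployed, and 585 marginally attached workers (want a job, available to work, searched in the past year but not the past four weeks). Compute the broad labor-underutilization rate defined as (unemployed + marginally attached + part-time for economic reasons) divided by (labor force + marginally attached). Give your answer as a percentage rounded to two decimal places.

Broad underutilization rate ≈ 10.07%.

Labor force = 45,346 + 3,265 = 48,611.
Numerator = 3,265 + 585 + 1,103 = 4,953.
Denominator = 48,611 + 585 = 49,196.
Broad rate = 4,953 / 49,196 = 10.07%.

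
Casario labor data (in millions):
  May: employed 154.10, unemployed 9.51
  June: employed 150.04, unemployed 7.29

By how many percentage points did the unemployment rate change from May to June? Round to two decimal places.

May: labor force = 154.10 + 9.51 = 163.61; u = 9.51/163.61 = 5.81%.
June: labor force = 150.04 + 7.29 = 157.33; u = 7.29/157.33 = 4.63%.
Change = 4.63% − 5.81% = −1.18 pp.

The unemployment rate changed by −1.18 percentage points.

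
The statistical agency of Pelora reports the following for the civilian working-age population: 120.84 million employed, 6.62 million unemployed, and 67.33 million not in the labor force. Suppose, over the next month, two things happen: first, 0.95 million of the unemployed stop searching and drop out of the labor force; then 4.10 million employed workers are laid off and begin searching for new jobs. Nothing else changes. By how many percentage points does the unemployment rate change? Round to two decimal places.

The unemployment rate changes by +2.53 percentage points.

Initially, labor force = 120.84 + 6.62 = 127.46 million, so u = 6.62/127.46 = 5.19%.
After the first change, unemployed and labor force both fall by 0.95 → E = 120.84, U = 5.67, labor force = 126.51 million.
After the second change, employed falls and unemployed rises by 4.10; labor force unchanged → E = 116.74, U = 9.77, labor force = 126.51 million.
New unemployment rate = 9.77 / 126.51 = 7.72%.
Change = 7.72% − 5.19% = +2.53 percentage points.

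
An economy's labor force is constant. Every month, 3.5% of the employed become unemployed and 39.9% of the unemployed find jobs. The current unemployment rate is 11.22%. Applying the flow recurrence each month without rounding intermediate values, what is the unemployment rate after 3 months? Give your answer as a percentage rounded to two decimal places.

With a fixed labor force, u_{t+1} = u_t + s·(1−u_t) − f·u_t = u_t·(1−s−f) + s.
Here 1−s−f = 0.566 and s = 0.035.
u_1 = 0.112200 × 0.566 + 0.035 = 0.098505.
u_2 = 0.098505 × 0.566 + 0.035 = 0.090754.
u_3 = 0.090754 × 0.566 + 0.035 = 0.086367.

Unemployment rate after three months ≈ 8.64%.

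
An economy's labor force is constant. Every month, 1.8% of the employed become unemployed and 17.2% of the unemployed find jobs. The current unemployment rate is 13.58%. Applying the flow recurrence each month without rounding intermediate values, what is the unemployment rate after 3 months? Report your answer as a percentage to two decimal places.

With a fixed labor force, u_{t+1} = u_t + s·(1−u_t) − f·u_t = u_t·(1−s−f) + s.
Here 1−s−f = 0.810 and s = 0.018.
u_1 = 0.135800 × 0.810 + 0.018 = 0.127998.
u_2 = 0.127998 × 0.810 + 0.018 = 0.121678.
u_3 = 0.121678 × 0.810 + 0.018 = 0.116559.

Unemployment rate after three months ≈ 11.66%.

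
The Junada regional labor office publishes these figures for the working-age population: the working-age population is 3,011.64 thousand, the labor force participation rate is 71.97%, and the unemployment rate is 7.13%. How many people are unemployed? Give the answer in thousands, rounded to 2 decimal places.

Labor force = 0.7197 × 3,011.64 = 2,167.48 thousand.
Unemployed = 0.0713 × 2,167.48 ≈ 154.54 thousand.

About 154.54 thousand are unemployed.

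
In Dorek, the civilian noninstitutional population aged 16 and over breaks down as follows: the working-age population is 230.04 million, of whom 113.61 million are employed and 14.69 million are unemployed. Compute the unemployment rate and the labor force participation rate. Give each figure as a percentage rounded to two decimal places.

Labor force = employed + unemployed = 113.61 + 14.69 = 128.30 million.
Unemployment rate = 14.69 / 128.30 = 11.45%.
Labor force participation rate = 128.30 / 230.04 = 55.77%.

Unemployment rate ≈ 11.45%; labor force participation rate ≈ 55.77%.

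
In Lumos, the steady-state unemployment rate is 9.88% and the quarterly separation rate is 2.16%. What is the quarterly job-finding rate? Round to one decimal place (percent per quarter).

Job-finding rate ≈ 19.7% per quarter.

From u* = s/(s+f): f = s·(1−u)/u.
f = 2.16 × (1 − 0.0988) / 0.0988 = 1.9466 / 0.0988 ≈ 19.7% per quarter.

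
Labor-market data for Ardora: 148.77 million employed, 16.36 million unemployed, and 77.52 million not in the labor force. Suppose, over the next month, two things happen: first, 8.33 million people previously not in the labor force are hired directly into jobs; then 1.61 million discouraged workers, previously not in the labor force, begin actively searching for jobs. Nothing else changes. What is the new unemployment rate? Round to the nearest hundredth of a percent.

Initially, labor force = 148.77 + 16.36 = 165.13 million, so u = 16.36/165.13 = 9.91%.
After the first change, employed and labor force both rise by 8.33; unemployed unchanged → E = 157.10, U = 16.36, labor force = 173.46 million.
After the second change, unemployed and labor force both rise by 1.61 → E = 157.10, U = 17.97, labor force = 175.07 million.
New unemployment rate = 17.97 / 175.07 = 10.26%.

New unemployment rate ≈ 10.26%.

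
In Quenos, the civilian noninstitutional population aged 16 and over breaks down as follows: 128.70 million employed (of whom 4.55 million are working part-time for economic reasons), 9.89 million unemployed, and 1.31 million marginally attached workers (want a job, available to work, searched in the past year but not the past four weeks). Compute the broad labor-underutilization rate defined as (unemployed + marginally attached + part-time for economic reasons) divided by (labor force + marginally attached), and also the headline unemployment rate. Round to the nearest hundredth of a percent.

Labor force = 128.70 + 9.89 = 138.59 million.
Numerator = 9.89 + 1.31 + 4.55 = 15.75 million.
Denominator = 138.59 + 1.31 = 139.90 million.
Broad rate = 15.75 / 139.90 = 11.26%.
Headline unemployment rate = 9.89 / 138.59 = 7.14%.

Broad underutilization rate ≈ 11.26%; headline unemployment rate ≈ 7.14%.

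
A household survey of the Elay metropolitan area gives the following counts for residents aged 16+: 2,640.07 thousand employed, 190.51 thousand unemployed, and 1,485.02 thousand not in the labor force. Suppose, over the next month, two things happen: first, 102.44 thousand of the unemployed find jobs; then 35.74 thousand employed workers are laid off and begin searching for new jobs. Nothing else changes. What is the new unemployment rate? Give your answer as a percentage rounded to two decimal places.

Initially, labor force = 2,640.07 + 190.51 = 2,830.58 thousand, so u = 190.51/2,830.58 = 6.73%.
After the first change, unemployed falls and employed rises by 102.44; labor force unchanged → E = 2,742.51, U = 88.07, labor force = 2,830.58 thousand.
After the second change, employed falls and unemployed rises by 35.74; labor force unchanged → E = 2,706.77, U = 123.81, labor force = 2,830.58 thousand.
New unemployment rate = 123.81 / 2,830.58 = 4.37%.

New unemployment rate ≈ 4.37%.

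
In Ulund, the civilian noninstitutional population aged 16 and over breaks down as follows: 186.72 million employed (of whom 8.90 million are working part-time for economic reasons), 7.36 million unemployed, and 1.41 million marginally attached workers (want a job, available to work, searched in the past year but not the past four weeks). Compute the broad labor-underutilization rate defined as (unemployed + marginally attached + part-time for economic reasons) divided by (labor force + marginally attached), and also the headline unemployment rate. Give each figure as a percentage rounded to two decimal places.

Labor force = 186.72 + 7.36 = 194.08 million.
Numerator = 7.36 + 1.41 + 8.90 = 17.67 million.
Denominator = 194.08 + 1.41 = 195.49 million.
Broad rate = 17.67 / 195.49 = 9.04%.
Headline unemployment rate = 7.36 / 194.08 = 3.79%.

Broad underutilization rate ≈ 9.04%; headline unemployment rate ≈ 3.79%.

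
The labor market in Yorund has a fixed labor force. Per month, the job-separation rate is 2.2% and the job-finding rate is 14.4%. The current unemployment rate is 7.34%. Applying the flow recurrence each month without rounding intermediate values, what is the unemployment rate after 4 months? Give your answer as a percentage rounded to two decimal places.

Unemployment rate after four months ≈ 10.39%.

With a fixed labor force, u_{t+1} = u_t + s·(1−u_t) − f·u_t = u_t·(1−s−f) + s.
Here 1−s−f = 0.834 and s = 0.022.
u_1 = 0.073400 × 0.834 + 0.022 = 0.083216.
u_2 = 0.083216 × 0.834 + 0.022 = 0.091402.
u_3 = 0.091402 × 0.834 + 0.022 = 0.098229.
u_4 = 0.098229 × 0.834 + 0.022 = 0.103923.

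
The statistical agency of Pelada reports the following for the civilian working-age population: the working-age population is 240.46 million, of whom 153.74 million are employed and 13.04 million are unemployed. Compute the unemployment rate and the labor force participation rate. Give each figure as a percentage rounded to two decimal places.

Labor force = employed + unemployed = 153.74 + 13.04 = 166.78 million.
Unemployment rate = 13.04 / 166.78 = 7.82%.
Labor force participation rate = 166.78 / 240.46 = 69.36%.

Unemployment rate ≈ 7.82%; labor force participation rate ≈ 69.36%.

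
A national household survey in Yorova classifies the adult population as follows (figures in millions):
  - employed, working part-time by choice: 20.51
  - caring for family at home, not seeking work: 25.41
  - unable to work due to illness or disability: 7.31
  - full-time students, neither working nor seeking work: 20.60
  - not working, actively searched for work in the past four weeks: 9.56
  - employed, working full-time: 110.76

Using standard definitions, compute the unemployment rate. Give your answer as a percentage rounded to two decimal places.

Unemployment rate ≈ 6.79%.

Employed = 20.51 + 110.76 = 131.27 million.
Unemployed = 9.56 million.
Labor force = 131.27 + 9.56 = 140.83 million.
Unemployment rate = 9.56 / 140.83 = 6.79%.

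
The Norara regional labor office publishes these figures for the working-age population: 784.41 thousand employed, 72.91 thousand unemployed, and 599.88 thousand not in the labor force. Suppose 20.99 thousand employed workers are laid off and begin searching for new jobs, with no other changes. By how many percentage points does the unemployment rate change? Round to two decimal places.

The unemployment rate changes by +2.45 percentage points.

Initially, labor force = 784.41 + 72.91 = 857.32 thousand, so u = 72.91/857.32 = 8.50%.
After the change, employed falls and unemployed rises by 20.99; labor force unchanged → E = 763.42, U = 93.90, labor force = 857.32 thousand.
New unemployment rate = 93.90 / 857.32 = 10.95%.
Change = 10.95% − 8.50% = +2.45 percentage points.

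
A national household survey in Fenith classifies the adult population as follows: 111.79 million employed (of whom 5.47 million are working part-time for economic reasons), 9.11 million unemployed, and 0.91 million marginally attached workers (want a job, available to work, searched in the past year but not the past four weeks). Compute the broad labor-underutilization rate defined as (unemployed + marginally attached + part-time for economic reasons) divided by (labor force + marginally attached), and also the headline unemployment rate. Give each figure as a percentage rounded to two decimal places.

Labor force = 111.79 + 9.11 = 120.90 million.
Numerator = 9.11 + 0.91 + 5.47 = 15.49 million.
Denominator = 120.90 + 0.91 = 121.81 million.
Broad rate = 15.49 / 121.81 = 12.72%.
Headline unemployment rate = 9.11 / 120.90 = 7.54%.

Broad underutilization rate ≈ 12.72%; headline unemployment rate ≈ 7.54%.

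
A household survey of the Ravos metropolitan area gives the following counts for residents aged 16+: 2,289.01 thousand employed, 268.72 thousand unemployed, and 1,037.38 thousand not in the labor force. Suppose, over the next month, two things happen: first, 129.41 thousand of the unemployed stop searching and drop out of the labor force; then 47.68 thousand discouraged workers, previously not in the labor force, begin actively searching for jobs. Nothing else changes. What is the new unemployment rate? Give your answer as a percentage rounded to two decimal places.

Initially, labor force = 2,289.01 + 268.72 = 2,557.73 thousand, so u = 268.72/2,557.73 = 10.51%.
After the first change, unemployed and labor force both fall by 129.41 → E = 2,289.01, U = 139.31, labor force = 2,428.32 thousand.
After the second change, unemployed and labor force both rise by 47.68 → E = 2,289.01, U = 186.99, labor force = 2,476.00 thousand.
New unemployment rate = 186.99 / 2,476.00 = 7.55%.

New unemployment rate ≈ 7.55%.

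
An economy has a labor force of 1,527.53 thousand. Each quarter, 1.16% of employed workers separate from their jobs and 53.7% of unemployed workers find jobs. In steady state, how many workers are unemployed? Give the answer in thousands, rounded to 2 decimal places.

About 32.30 thousand are unemployed in steady state.

Steady-state unemployment rate u* = s/(s+f) = 1.16/(1.16+53.7) = 0.021145.
Unemployed = u* × labor force = 0.021145 × 1,527.53 ≈ 32.30 thousand.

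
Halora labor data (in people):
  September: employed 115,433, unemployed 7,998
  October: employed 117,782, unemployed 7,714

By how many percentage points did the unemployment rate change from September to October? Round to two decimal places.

September: labor force = 115,433 + 7,998 = 123,431; u = 7,998/123,431 = 6.48%.
October: labor force = 117,782 + 7,714 = 125,496; u = 7,714/125,496 = 6.15%.
Change = 6.15% − 6.48% = −0.33 pp.

The unemployment rate changed by −0.33 percentage points.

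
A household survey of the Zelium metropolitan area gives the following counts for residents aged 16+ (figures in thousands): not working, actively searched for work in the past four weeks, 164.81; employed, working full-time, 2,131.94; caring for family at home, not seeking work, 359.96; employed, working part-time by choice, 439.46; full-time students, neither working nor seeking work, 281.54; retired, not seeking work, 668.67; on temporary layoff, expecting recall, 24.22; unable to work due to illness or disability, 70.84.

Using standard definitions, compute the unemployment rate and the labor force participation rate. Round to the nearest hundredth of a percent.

Employed = 2,131.94 + 439.46 = 2,571.40 thousand.
Unemployed = 164.81 + 24.22 = 189.03 thousand (jobless and actively searching, or on temporary layoff).
Labor force = 2,571.40 + 189.03 = 2,760.43 thousand.
Not in labor force = 359.96 + 281.54 + 668.67 + 70.84 = 1,381.01 thousand (those not working and not actively searching are outside the labor force).
Civilian working-age population = 2,760.43 + 1,381.01 = 4,141.44 thousand.
Unemployment rate = 189.03 / 2,760.43 = 6.85%.
Labor force participation rate = 2,760.43 / 4,141.44 = 66.65%.

Unemployment rate ≈ 6.85%; labor force participation rate ≈ 66.65%.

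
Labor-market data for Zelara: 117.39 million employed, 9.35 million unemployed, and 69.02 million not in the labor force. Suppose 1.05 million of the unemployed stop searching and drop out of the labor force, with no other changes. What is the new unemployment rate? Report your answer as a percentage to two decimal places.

New unemployment rate ≈ 6.60%.

Initially, labor force = 117.39 + 9.35 = 126.74 million, so u = 9.35/126.74 = 7.38%.
After the change, unemployed and labor force both fall by 1.05 → E = 117.39, U = 8.30, labor force = 125.69 million.
New unemployment rate = 8.30 / 125.69 = 6.60%.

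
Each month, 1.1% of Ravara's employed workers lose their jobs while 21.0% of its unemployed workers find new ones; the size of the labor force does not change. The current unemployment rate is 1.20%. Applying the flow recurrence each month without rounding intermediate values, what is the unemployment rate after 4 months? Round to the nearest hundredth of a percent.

With a fixed labor force, u_{t+1} = u_t + s·(1−u_t) − f·u_t = u_t·(1−s−f) + s.
Here 1−s−f = 0.779 and s = 0.011.
u_1 = 0.012000 × 0.779 + 0.011 = 0.020348.
u_2 = 0.020348 × 0.779 + 0.011 = 0.026851.
u_3 = 0.026851 × 0.779 + 0.011 = 0.031917.
u_4 = 0.031917 × 0.779 + 0.011 = 0.035863.

Unemployment rate after four months ≈ 3.59%.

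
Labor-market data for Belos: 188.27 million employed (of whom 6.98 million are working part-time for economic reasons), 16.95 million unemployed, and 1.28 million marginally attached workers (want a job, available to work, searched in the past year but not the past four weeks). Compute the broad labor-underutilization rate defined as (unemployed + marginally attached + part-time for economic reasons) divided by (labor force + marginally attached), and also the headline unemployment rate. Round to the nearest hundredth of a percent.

Labor force = 188.27 + 16.95 = 205.22 million.
Numerator = 16.95 + 1.28 + 6.98 = 25.21 million.
Denominator = 205.22 + 1.28 = 206.50 million.
Broad rate = 25.21 / 206.50 = 12.21%.
Headline unemployment rate = 16.95 / 205.22 = 8.26%.

Broad underutilization rate ≈ 12.21%; headline unemployment rate ≈ 8.26%.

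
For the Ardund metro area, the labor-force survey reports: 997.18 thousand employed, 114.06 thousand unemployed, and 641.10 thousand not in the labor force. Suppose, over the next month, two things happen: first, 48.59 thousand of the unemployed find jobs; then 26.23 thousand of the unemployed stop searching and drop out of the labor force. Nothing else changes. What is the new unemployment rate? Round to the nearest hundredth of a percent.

Initially, labor force = 997.18 + 114.06 = 1,111.24 thousand, so u = 114.06/1,111.24 = 10.26%.
After the first change, unemployed falls and employed rises by 48.59; labor force unchanged → E = 1,045.77, U = 65.47, labor force = 1,111.24 thousand.
After the second change, unemployed and labor force both fall by 26.23 → E = 1,045.77, U = 39.24, labor force = 1,085.01 thousand.
New unemployment rate = 39.24 / 1,085.01 = 3.62%.

New unemployment rate ≈ 3.62%.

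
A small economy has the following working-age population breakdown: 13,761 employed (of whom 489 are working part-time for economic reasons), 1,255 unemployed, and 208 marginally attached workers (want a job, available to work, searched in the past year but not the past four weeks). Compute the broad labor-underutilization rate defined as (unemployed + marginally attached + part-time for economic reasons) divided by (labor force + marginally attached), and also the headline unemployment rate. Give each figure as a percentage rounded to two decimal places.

Labor force = 13,761 + 1,255 = 15,016.
Numerator = 1,255 + 208 + 489 = 1,952.
Denominator = 15,016 + 208 = 15,224.
Broad rate = 1,952 / 15,224 = 12.82%.
Headline unemployment rate = 1,255 / 15,016 = 8.36%.

Broad underutilization rate ≈ 12.82%; headline unemployment rate ≈ 8.36%.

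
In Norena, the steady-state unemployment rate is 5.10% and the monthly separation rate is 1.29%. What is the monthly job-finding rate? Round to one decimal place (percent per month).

Job-finding rate ≈ 24.0% per month.

From u* = s/(s+f): f = s·(1−u)/u.
f = 1.29 × (1 − 0.0510) / 0.0510 = 1.2242 / 0.0510 ≈ 24.0% per month.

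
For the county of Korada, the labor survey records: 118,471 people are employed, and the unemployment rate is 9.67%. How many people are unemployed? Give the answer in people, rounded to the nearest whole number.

Let U be the number unemployed. The labor force is E + U, and U/(E+U) = 0.0967.
So U = 0.0967 × 118,471 / (1 − 0.0967) = 11456.15 / 0.9033 ≈ 12,683.

About 12,683 are unemployed.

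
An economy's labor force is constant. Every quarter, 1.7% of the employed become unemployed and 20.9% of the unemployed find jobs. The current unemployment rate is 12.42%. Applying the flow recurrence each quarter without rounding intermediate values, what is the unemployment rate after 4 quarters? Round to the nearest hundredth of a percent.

With a fixed labor force, u_{t+1} = u_t + s·(1−u_t) − f·u_t = u_t·(1−s−f) + s.
Here 1−s−f = 0.774 and s = 0.017.
u_1 = 0.124200 × 0.774 + 0.017 = 0.113131.
u_2 = 0.113131 × 0.774 + 0.017 = 0.104563.
u_3 = 0.104563 × 0.774 + 0.017 = 0.097932.
u_4 = 0.097932 × 0.774 + 0.017 = 0.092799.

Unemployment rate after four quarters ≈ 9.28%.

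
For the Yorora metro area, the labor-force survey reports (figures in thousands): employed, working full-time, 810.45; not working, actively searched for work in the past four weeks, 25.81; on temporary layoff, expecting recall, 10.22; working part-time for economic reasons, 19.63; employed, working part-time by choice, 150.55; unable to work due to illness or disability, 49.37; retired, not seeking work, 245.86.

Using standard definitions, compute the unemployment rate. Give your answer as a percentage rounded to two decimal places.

Unemployment rate ≈ 3.54%.

Employed = 810.45 + 19.63 + 150.55 = 980.63 thousand (anyone who worked, including part-time for economic reasons, counts as employed).
Unemployed = 25.81 + 10.22 = 36.03 thousand (jobless and actively searching, or on temporary layoff).
Labor force = 980.63 + 36.03 = 1,016.66 thousand.
Unemployment rate = 36.03 / 1,016.66 = 3.54%.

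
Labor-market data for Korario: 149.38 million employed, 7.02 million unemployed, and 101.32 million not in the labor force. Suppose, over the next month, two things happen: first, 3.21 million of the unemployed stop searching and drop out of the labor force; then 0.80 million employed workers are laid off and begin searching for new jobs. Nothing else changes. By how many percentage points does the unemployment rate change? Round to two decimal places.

Initially, labor force = 149.38 + 7.02 = 156.40 million, so u = 7.02/156.40 = 4.49%.
After the first change, unemployed and labor force both fall by 3.21 → E = 149.38, U = 3.81, labor force = 153.19 million.
After the second change, employed falls and unemployed rises by 0.80; labor force unchanged → E = 148.58, U = 4.61, labor force = 153.19 million.
New unemployment rate = 4.61 / 153.19 = 3.01%.
Change = 3.01% − 4.49% = −1.48 percentage points.

The unemployment rate changes by −1.48 percentage points.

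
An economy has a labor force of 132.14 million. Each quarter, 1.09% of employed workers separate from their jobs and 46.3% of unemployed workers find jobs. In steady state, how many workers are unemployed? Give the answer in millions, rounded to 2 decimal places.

About 3.04 million are unemployed in steady state.

Steady-state unemployment rate u* = s/(s+f) = 1.09/(1.09+46.3) = 0.023001.
Unemployed = u* × labor force = 0.023001 × 132.14 ≈ 3.04 million.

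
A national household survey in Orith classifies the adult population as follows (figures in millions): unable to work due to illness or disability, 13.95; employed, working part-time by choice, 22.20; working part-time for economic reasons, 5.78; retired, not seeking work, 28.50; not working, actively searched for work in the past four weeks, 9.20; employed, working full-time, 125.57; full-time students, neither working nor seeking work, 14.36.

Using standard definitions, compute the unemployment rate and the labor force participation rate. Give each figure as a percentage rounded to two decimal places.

Employed = 22.20 + 5.78 + 125.57 = 153.55 million (anyone who worked, including part-time for economic reasons, counts as employed).
Unemployed = 9.20 million.
Labor force = 153.55 + 9.20 = 162.75 million.
Not in labor force = 13.95 + 28.50 + 14.36 = 56.81 million (those not working and not actively searching are outside the labor force).
Civilian working-age population = 162.75 + 56.81 = 219.56 million.
Unemployment rate = 9.20 / 162.75 = 5.65%.
Labor force participation rate = 162.75 / 219.56 = 74.13%.

Unemployment rate ≈ 5.65%; labor force participation rate ≈ 74.13%.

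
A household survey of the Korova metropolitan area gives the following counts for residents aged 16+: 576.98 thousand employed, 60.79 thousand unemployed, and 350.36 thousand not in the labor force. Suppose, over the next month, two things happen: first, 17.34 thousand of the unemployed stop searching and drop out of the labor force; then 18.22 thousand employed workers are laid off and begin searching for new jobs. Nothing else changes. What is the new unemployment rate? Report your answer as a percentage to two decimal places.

Initially, labor force = 576.98 + 60.79 = 637.77 thousand, so u = 60.79/637.77 = 9.53%.
After the first change, unemployed and labor force both fall by 17.34 → E = 576.98, U = 43.45, labor force = 620.43 thousand.
After the second change, employed falls and unemployed rises by 18.22; labor force unchanged → E = 558.76, U = 61.67, labor force = 620.43 thousand.
New unemployment rate = 61.67 / 620.43 = 9.94%.

New unemployment rate ≈ 9.94%.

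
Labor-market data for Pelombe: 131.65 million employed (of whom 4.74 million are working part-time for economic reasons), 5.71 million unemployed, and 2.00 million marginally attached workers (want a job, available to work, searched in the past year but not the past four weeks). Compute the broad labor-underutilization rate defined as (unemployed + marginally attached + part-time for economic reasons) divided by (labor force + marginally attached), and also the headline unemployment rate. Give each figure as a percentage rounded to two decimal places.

Broad underutilization rate ≈ 8.93%; headline unemployment rate ≈ 4.16%.

Labor force = 131.65 + 5.71 = 137.36 million.
Numerator = 5.71 + 2.00 + 4.74 = 12.45 million.
Denominator = 137.36 + 2.00 = 139.36 million.
Broad rate = 12.45 / 139.36 = 8.93%.
Headline unemployment rate = 5.71 / 137.36 = 4.16%.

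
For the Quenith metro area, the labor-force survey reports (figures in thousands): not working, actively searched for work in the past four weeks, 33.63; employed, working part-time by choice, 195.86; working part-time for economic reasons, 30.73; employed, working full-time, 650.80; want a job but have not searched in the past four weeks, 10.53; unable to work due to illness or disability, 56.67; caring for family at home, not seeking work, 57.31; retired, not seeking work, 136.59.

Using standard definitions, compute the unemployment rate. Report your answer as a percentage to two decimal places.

Employed = 195.86 + 30.73 + 650.80 = 877.39 thousand (anyone who worked, including part-time for economic reasons, counts as employed).
Unemployed = 33.63 thousand.
Labor force = 877.39 + 33.63 = 911.02 thousand.
Unemployment rate = 33.63 / 911.02 = 3.69%.

Unemployment rate ≈ 3.69%.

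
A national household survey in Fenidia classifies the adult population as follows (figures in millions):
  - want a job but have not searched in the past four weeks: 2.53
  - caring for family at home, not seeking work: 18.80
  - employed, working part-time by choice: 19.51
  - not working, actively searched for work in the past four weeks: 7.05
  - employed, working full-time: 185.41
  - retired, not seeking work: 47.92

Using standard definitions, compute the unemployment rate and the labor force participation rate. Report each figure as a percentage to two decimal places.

Employed = 19.51 + 185.41 = 204.92 million.
Unemployed = 7.05 million.
Labor force = 204.92 + 7.05 = 211.97 million.
Not in labor force = 2.53 + 18.80 + 47.92 = 69.25 million (those not working and not actively searching are outside the labor force — including those who want a job but have given up searching).
Civilian working-age population = 211.97 + 69.25 = 281.22 million.
Unemployment rate = 7.05 / 211.97 = 3.33%.
Labor force participation rate = 211.97 / 281.22 = 75.38%.

Unemployment rate ≈ 3.33%; labor force participation rate ≈ 75.38%.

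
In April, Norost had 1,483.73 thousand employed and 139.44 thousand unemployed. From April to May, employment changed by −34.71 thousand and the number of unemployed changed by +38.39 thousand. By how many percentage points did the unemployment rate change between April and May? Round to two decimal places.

The unemployment rate changed by +2.34 percentage points.

April: labor force = 1,483.73 + 139.44 = 1,623.17; u = 139.44/1,623.17 = 8.59%.
May: labor force = 1,449.02 + 177.83 = 1,626.85; u = 177.83/1,626.85 = 10.93%.
Change = 10.93% − 8.59% = +2.34 pp.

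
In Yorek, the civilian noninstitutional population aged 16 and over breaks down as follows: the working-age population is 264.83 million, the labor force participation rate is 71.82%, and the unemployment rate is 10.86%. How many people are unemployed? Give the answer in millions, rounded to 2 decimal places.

About 20.66 million are unemployed.

Labor force = 0.7182 × 264.83 = 190.20 million.
Unemployed = 0.1086 × 190.20 ≈ 20.66 million.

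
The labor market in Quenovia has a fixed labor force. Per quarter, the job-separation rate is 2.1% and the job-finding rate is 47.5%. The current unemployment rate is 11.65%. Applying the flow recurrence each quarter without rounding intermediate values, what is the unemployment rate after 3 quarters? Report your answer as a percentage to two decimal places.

With a fixed labor force, u_{t+1} = u_t + s·(1−u_t) − f·u_t = u_t·(1−s−f) + s.
Here 1−s−f = 0.504 and s = 0.021.
u_1 = 0.116500 × 0.504 + 0.021 = 0.079716.
u_2 = 0.079716 × 0.504 + 0.021 = 0.061177.
u_3 = 0.061177 × 0.504 + 0.021 = 0.051833.

Unemployment rate after three quarters ≈ 5.18%.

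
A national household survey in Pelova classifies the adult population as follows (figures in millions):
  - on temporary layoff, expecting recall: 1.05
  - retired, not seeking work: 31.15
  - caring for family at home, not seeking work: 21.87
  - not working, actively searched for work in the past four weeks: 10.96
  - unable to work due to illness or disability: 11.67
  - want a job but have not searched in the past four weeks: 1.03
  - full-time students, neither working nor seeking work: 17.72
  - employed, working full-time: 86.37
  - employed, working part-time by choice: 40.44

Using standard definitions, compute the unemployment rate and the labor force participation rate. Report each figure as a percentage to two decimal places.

Unemployment rate ≈ 8.65%; labor force participation rate ≈ 62.46%.

Employed = 86.37 + 40.44 = 126.81 million.
Unemployed = 1.05 + 10.96 = 12.01 million (jobless and actively searching, or on temporary layoff).
Labor force = 126.81 + 12.01 = 138.82 million.
Not in labor force = 31.15 + 21.87 + 11.67 + 1.03 + 17.72 = 83.44 million (those not working and not actively searching are outside the labor force — including those who want a job but have given up searching).
Civilian working-age population = 138.82 + 83.44 = 222.26 million.
Unemployment rate = 12.01 / 138.82 = 8.65%.
Labor force participation rate = 138.82 / 222.26 = 62.46%.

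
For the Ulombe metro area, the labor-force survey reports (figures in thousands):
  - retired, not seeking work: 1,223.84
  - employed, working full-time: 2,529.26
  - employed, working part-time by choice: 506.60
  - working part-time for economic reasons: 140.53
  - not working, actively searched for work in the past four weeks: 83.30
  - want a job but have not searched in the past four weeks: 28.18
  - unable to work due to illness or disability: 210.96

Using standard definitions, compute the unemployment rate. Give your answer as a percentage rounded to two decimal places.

Unemployment rate ≈ 2.56%.

Employed = 2,529.26 + 506.60 + 140.53 = 3,176.39 thousand (anyone who worked, including part-time for economic reasons, counts as employed).
Unemployed = 83.30 thousand.
Labor force = 3,176.39 + 83.30 = 3,259.69 thousand.
Unemployment rate = 83.30 / 3,259.69 = 2.56%.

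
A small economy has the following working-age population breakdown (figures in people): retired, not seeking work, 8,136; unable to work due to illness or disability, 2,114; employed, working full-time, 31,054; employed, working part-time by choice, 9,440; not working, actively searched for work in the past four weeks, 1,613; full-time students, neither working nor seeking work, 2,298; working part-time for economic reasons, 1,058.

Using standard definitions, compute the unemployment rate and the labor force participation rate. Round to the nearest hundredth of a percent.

Employed = 31,054 + 9,440 + 1,058 = 41,552 (anyone who worked, including part-time for economic reasons, counts as employed).
Unemployed = 1,613.
Labor force = 41,552 + 1,613 = 43,165.
Not in labor force = 8,136 + 2,114 + 2,298 = 12,548 (those not working and not actively searching are outside the labor force).
Civilian working-age population = 43,165 + 12,548 = 55,713.
Unemployment rate = 1,613 / 43,165 = 3.74%.
Labor force participation rate = 43,165 / 55,713 = 77.48%.

Unemployment rate ≈ 3.74%; labor force participation rate ≈ 77.48%.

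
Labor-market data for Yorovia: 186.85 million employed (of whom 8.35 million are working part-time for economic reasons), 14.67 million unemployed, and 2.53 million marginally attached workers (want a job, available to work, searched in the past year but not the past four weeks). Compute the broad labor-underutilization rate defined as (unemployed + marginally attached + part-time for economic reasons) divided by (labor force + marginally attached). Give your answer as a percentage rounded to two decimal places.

Labor force = 186.85 + 14.67 = 201.52 million.
Numerator = 14.67 + 2.53 + 8.35 = 25.55 million.
Denominator = 201.52 + 2.53 = 204.05 million.
Broad rate = 25.55 / 204.05 = 12.52%.

Broad underutilization rate ≈ 12.52%.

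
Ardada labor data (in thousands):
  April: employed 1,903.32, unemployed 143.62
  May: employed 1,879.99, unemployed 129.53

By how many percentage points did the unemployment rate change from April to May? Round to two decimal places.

The unemployment rate changed by −0.57 percentage points.

April: labor force = 1,903.32 + 143.62 = 2,046.94; u = 143.62/2,046.94 = 7.02%.
May: labor force = 1,879.99 + 129.53 = 2,009.52; u = 129.53/2,009.52 = 6.45%.
Change = 6.45% − 7.02% = −0.57 pp.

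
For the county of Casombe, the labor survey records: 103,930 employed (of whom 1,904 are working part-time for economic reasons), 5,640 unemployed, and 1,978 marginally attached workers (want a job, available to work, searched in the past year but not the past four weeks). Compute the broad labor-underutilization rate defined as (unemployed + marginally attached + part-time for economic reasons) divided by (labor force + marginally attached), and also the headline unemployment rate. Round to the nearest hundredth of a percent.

Broad underutilization rate ≈ 8.54%; headline unemployment rate ≈ 5.15%.

Labor force = 103,930 + 5,640 = 109,570.
Numerator = 5,640 + 1,978 + 1,904 = 9,522.
Denominator = 109,570 + 1,978 = 111,548.
Broad rate = 9,522 / 111,548 = 8.54%.
Headline unemployment rate = 5,640 / 109,570 = 5.15%.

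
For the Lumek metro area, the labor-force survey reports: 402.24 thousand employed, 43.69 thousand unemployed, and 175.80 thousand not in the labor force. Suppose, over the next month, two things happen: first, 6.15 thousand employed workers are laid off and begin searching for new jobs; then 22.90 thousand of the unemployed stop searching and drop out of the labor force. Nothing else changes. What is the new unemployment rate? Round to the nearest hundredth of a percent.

New unemployment rate ≈ 6.37%.

Initially, labor force = 402.24 + 43.69 = 445.93 thousand, so u = 43.69/445.93 = 9.80%.
After the first change, employed falls and unemployed rises by 6.15; labor force unchanged → E = 396.09, U = 49.84, labor force = 445.93 thousand.
After the second change, unemployed and labor force both fall by 22.90 → E = 396.09, U = 26.94, labor force = 423.03 thousand.
New unemployment rate = 26.94 / 423.03 = 6.37%.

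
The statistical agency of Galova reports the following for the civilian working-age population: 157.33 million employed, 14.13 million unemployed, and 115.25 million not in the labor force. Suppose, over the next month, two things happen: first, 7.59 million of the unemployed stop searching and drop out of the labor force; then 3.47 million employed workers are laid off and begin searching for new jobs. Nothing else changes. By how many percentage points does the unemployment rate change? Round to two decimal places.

Initially, labor force = 157.33 + 14.13 = 171.46 million, so u = 14.13/171.46 = 8.24%.
After the first change, unemployed and labor force both fall by 7.59 → E = 157.33, U = 6.54, labor force = 163.87 million.
After the second change, employed falls and unemployed rises by 3.47; labor force unchanged → E = 153.86, U = 10.01, labor force = 163.87 million.
New unemployment rate = 10.01 / 163.87 = 6.11%.
Change = 6.11% − 8.24% = −2.13 percentage points.

The unemployment rate changes by −2.13 percentage points.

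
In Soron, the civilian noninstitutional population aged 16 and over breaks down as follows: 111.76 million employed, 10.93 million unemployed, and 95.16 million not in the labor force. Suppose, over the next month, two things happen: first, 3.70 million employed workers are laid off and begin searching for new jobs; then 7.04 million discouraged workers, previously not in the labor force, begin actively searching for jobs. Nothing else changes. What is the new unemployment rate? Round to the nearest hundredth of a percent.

New unemployment rate ≈ 16.70%.

Initially, labor force = 111.76 + 10.93 = 122.69 million, so u = 10.93/122.69 = 8.91%.
After the first change, employed falls and unemployed rises by 3.70; labor force unchanged → E = 108.06, U = 14.63, labor force = 122.69 million.
After the second change, unemployed and labor force both rise by 7.04 → E = 108.06, U = 21.67, labor force = 129.73 million.
New unemployment rate = 21.67 / 129.73 = 16.70%.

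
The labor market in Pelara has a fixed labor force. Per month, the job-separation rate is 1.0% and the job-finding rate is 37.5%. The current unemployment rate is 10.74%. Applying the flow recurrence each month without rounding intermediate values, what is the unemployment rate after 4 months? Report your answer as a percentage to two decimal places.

Unemployment rate after four months ≈ 3.76%.

With a fixed labor force, u_{t+1} = u_t + s·(1−u_t) − f·u_t = u_t·(1−s−f) + s.
Here 1−s−f = 0.615 and s = 0.010.
u_1 = 0.107400 × 0.615 + 0.010 = 0.076051.
u_2 = 0.076051 × 0.615 + 0.010 = 0.056771.
u_3 = 0.056771 × 0.615 + 0.010 = 0.044914.
u_4 = 0.044914 × 0.615 + 0.010 = 0.037622.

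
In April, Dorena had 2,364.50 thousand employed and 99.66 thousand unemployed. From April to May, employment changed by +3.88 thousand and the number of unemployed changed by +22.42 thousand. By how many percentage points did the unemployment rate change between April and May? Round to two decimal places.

The unemployment rate changed by +0.86 percentage points.

April: labor force = 2,364.50 + 99.66 = 2,464.16; u = 99.66/2,464.16 = 4.04%.
May: labor force = 2,368.38 + 122.08 = 2,490.46; u = 122.08/2,490.46 = 4.90%.
Change = 4.90% − 4.04% = +0.86 pp.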